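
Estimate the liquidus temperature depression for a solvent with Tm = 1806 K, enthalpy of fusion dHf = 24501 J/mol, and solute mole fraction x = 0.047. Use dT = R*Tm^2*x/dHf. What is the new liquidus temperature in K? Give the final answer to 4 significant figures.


dT = R*Tm^2*x / dHf
dT = 8.314 * 1806^2 * 0.047 / 24501
dT = 52.0187 K
T_new = 1806 - 52.0187 = 1754 K


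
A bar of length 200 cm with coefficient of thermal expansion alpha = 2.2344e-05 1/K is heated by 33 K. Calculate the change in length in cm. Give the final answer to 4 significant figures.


dL = L0 * alpha * dT
dL = 200 * 2.2344e-05 * 33
dL = 0.1475 cm


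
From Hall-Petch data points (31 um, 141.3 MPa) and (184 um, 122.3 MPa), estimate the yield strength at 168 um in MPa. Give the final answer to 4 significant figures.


sigma_y = sigma0 + k / sqrt(d)
1/sqrt(d1) = 1/sqrt(3.1e-05) = 179.605;  1/sqrt(d2) = 73.721
k = (sigma1 - sigma2) / (1/sqrt(d1) - 1/sqrt(d2)) = (141.3 - 122.3) / (179.605 - 73.721) = 0.179441 MPa*m^0.5
sigma0 = sigma1 - k/sqrt(d1) = 141.3 - 0.179441*179.605 = 109.071 MPa
sigma_y(d3) = 109.071 + 0.179441 / sqrt(1.68e-04) = 122.9 MPa


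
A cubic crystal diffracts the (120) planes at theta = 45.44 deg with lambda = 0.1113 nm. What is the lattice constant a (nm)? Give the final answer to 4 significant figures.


d = lambda / (2*sin(theta))
d = 0.1113 / (2*sin(45.44 deg))
d = 0.0781035 nm
a = d * sqrt(h^2+k^2+l^2) = 0.0781035 * sqrt(5)
a = 0.1746 nm


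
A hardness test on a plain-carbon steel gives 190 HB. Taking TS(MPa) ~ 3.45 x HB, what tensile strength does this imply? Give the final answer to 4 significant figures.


TS (MPa) = 3.45 * HB
TS = 3.45 * 190
TS = 655.5 MPa


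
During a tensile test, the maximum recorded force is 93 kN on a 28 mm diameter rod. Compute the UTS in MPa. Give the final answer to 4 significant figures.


A0 = pi*(d/2)^2 = pi*(28/2)^2 = 615.752 mm^2
UTS = F_max / A0 = 93*1000 / 615.752
UTS = 151 MPa


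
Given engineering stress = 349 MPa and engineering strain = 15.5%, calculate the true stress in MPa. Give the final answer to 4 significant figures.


sigma_true = sigma_eng * (1 + epsilon_eng)
sigma_true = 349 * (1 + 0.155)
sigma_true = 403.1 MPa


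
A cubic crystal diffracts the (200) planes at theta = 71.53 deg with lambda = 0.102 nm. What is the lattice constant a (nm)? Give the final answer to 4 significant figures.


d = lambda / (2*sin(theta))
d = 0.102 / (2*sin(71.53 deg))
d = 0.0537697 nm
a = d * sqrt(h^2+k^2+l^2) = 0.0537697 * sqrt(4)
a = 0.1075 nm


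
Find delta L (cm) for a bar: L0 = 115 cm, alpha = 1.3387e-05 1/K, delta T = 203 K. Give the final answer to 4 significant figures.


dL = L0 * alpha * dT
dL = 115 * 1.3387e-05 * 203
dL = 0.3125 cm


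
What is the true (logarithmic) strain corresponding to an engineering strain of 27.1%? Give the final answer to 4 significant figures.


epsilon_true = ln(1 + epsilon_eng)
epsilon_true = ln(1 + 0.271)
epsilon_true = 0.2398


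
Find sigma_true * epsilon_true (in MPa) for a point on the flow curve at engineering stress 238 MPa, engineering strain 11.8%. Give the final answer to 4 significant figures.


sigma_true = sigma_eng * (1 + epsilon_eng)
sigma_true = 238 * (1 + 0.118) = 266.084 MPa
epsilon_true = ln(1 + epsilon_eng)
epsilon_true = ln(1 + 0.118) = 0.111541
sigma_true * epsilon_true = 266.084 * 0.111541 = 29.68 MPa


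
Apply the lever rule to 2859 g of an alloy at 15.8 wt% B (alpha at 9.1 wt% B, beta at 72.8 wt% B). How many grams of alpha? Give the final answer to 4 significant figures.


f_alpha = (C_beta - C0) / (C_beta - C_alpha)
f_alpha = (72.8 - 15.8) / (72.8 - 9.1) = 0.894819
m_alpha = f_alpha * m_total = 0.894819 * 2859 = 2558 g


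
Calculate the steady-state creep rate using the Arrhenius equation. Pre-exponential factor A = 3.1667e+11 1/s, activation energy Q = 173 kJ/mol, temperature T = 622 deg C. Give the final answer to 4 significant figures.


rate = A * exp(-Q / (R*T))
T = 622 + 273.15 = 895.15 K
rate = 3.1667e+11 * exp(-173e3 / (8.314 * 895.15))
rate = 25.42 1/s


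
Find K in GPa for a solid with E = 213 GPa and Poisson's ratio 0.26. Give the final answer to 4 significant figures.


K = E / (3*(1-2*nu))
K = 213 / (3*(1-2*0.26))
K = 147.9 GPa


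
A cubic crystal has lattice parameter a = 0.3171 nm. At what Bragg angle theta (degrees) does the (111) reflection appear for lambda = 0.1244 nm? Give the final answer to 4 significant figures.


d = a / sqrt(h^2+k^2+l^2)
d = 0.3171 / sqrt(3) = 0.183078 nm
lambda = 2*d*sin(theta)  =>  sin(theta) = lambda / (2*d)
sin(theta) = 0.1244 / (2 * 0.183078) = 0.339746
theta = 19.86 deg


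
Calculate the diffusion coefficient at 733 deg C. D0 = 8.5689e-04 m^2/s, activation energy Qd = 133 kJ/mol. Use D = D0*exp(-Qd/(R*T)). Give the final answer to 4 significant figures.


D = D0 * exp(-Qd / (R*T))
T = 1006.15 K
D = 8.5689e-04 * exp(-133e3 / (8.314 * 1006.15))
D = 1.066e-10 m^2/s


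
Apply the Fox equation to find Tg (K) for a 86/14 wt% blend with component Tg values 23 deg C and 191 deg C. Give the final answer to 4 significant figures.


1/Tg = w1/Tg1 + w2/Tg2 (in Kelvin)
Tg1 = 296.15 K, Tg2 = 464.15 K
1/Tg = 0.86/296.15 + 0.14/464.15
Tg = 312 K


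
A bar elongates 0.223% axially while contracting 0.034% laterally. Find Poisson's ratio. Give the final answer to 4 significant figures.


nu = -epsilon_lat / epsilon_axial
Lateral strain is contraction (negative), so using magnitudes:
nu = 0.034 / 0.223
nu = 0.1525


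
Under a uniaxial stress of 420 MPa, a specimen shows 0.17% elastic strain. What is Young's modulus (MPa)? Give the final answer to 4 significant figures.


E = sigma / epsilon
epsilon = 0.17% = 1.7e-03
E = 420 / 1.7e-03
E = 247100 MPa


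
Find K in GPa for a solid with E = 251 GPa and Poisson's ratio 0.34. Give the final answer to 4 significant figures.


K = E / (3*(1-2*nu))
K = 251 / (3*(1-2*0.34))
K = 261.5 GPa


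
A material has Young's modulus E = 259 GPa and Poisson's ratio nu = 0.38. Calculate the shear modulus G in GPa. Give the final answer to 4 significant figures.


G = E / (2*(1+nu))
G = 259 / (2*(1+0.38))
G = 93.84 GPa


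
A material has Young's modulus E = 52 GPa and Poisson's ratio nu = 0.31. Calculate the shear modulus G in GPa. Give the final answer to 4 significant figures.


G = E / (2*(1+nu))
G = 52 / (2*(1+0.31))
G = 19.85 GPa


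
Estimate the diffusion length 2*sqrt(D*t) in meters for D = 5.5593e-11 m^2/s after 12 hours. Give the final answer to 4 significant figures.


t = 12 hr = 43200 s
Diffusion length = 2*sqrt(D*t)
= 2*sqrt(5.5593e-11 * 43200)
= 3.099e-03 m


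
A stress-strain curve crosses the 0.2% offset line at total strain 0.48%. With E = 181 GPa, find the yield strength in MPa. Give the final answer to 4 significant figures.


Offset strain = 0.002
Elastic strain at yield = total_strain - offset = 4.8e-03 - 0.002 = 2.8e-03
sigma_y = E * elastic_strain = 181000 * 2.8e-03
sigma_y = 506.8 MPa


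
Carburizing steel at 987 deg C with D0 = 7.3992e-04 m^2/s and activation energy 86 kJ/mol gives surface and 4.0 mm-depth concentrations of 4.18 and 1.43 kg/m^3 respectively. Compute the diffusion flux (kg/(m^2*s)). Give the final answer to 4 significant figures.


Step 1: D = D0 * exp(-Qd/(R*T))
T = 987 + 273.15 = 1260.15 K
D = 7.3992e-04 * exp(-86e3 / (8.314 * 1260.15)) = 2.01493e-07 m^2/s
Step 2: J = D * (C1 - C2) / dx
J = 2.01493e-07 * (4.18 - 1.43) / 4e-03
J = 1.385e-04 kg/(m^2*s)


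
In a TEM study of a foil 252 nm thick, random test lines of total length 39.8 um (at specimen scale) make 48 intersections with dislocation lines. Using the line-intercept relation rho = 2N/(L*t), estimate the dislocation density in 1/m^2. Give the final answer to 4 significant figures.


rho = 2N / (L * t)
L = 39.8 um = 3.98e-05 m, t = 252 nm = 2.52e-07 m
rho = 2 * 48 / (3.98e-05 * 2.52e-07)
rho = 9.572e+12 1/m^2


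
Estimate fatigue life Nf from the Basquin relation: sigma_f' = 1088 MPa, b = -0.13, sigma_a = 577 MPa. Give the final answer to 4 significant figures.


sigma_a = sigma_f' * (2*Nf)^b
2*Nf = (sigma_a / sigma_f')^(1/b)
2*Nf = (577 / 1088)^(1/-0.13)
2*Nf = 131.483
Nf = 65.74 cycles


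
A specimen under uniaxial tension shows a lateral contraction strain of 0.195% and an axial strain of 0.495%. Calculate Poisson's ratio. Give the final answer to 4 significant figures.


nu = -epsilon_lat / epsilon_axial
Lateral strain is contraction (negative), so using magnitudes:
nu = 0.195 / 0.495
nu = 0.3939


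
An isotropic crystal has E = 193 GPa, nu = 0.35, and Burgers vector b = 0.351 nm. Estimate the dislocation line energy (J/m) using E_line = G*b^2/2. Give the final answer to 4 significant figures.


Step 1: G = E / (2*(1+nu))
G = 193 / (2*(1+0.35)) = 71.4815 GPa = 7.14815e+10 Pa
Step 2: E_line = G*b^2/2
b = 0.351 nm = 3.51e-10 m
E_line = 0.5 * 7.14815e+10 * (3.51e-10)^2 = 4.403e-09 J/m


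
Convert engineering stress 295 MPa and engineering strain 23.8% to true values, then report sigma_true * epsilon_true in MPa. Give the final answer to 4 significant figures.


sigma_true = sigma_eng * (1 + epsilon_eng)
sigma_true = 295 * (1 + 0.238) = 365.21 MPa
epsilon_true = ln(1 + epsilon_eng)
epsilon_true = ln(1 + 0.238) = 0.213497
sigma_true * epsilon_true = 365.21 * 0.213497 = 77.97 MPa


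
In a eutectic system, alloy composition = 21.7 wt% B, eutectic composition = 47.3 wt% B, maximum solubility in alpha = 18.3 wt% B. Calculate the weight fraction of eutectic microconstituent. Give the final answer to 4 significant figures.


f_primary = (C_e - C0) / (C_e - C_alpha_max)
f_primary = (47.3 - 21.7) / (47.3 - 18.3)
f_primary = 0.882759
f_eutectic = 1 - 0.882759 = 0.1172


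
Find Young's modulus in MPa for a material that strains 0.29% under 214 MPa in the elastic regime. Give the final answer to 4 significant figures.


E = sigma / epsilon
epsilon = 0.29% = 2.9e-03
E = 214 / 2.9e-03
E = 73790 MPa


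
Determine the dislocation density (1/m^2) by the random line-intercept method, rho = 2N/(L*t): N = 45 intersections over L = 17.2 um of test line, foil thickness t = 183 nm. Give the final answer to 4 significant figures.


rho = 2N / (L * t)
L = 17.2 um = 1.72e-05 m, t = 183 nm = 1.83e-07 m
rho = 2 * 45 / (1.72e-05 * 1.83e-07)
rho = 2.859e+13 1/m^2


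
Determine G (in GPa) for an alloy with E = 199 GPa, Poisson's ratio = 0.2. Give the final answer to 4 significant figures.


G = E / (2*(1+nu))
G = 199 / (2*(1+0.2))
G = 82.92 GPa


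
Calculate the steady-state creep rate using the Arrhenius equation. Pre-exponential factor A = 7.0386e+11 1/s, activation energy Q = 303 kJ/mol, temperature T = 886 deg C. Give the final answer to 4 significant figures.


rate = A * exp(-Q / (R*T))
T = 886 + 273.15 = 1159.15 K
rate = 7.0386e+11 * exp(-303e3 / (8.314 * 1159.15))
rate = 0.01559 1/s


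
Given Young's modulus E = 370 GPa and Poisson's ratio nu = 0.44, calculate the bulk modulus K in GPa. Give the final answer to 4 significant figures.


K = E / (3*(1-2*nu))
K = 370 / (3*(1-2*0.44))
K = 1028 GPa


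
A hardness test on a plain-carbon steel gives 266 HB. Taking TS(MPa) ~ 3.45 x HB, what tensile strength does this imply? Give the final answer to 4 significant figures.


TS (MPa) = 3.45 * HB
TS = 3.45 * 266
TS = 917.7 MPa


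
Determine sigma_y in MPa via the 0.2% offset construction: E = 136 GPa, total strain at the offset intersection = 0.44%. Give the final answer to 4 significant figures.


Offset strain = 0.002
Elastic strain at yield = total_strain - offset = 4.4e-03 - 0.002 = 2.4e-03
sigma_y = E * elastic_strain = 136000 * 2.4e-03
sigma_y = 326.4 MPa


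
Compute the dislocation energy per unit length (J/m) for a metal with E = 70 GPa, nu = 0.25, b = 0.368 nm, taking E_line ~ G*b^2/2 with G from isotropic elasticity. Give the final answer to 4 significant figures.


Step 1: G = E / (2*(1+nu))
G = 70 / (2*(1+0.25)) = 28 GPa = 2.8e+10 Pa
Step 2: E_line = G*b^2/2
b = 0.368 nm = 3.68e-10 m
E_line = 0.5 * 2.8e+10 * (3.68e-10)^2 = 1.896e-09 J/m


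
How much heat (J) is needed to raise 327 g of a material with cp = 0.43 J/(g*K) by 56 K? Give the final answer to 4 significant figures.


Q = m * cp * dT
Q = 327 * 0.43 * 56
Q = 7874 J


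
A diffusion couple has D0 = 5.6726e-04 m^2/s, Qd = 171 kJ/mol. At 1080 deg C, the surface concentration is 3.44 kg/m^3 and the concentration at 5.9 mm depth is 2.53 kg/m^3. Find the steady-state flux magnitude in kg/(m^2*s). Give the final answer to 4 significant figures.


Step 1: D = D0 * exp(-Qd/(R*T))
T = 1080 + 273.15 = 1353.15 K
D = 5.6726e-04 * exp(-171e3 / (8.314 * 1353.15)) = 1.42088e-10 m^2/s
Step 2: J = D * (C1 - C2) / dx
J = 1.42088e-10 * (3.44 - 2.53) / 5.9e-03
J = 2.192e-08 kg/(m^2*s)


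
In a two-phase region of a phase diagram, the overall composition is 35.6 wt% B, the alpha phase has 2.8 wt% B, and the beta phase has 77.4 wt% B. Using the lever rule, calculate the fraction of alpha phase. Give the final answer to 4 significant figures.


f_alpha = (C_beta - C0) / (C_beta - C_alpha)
f_alpha = (77.4 - 35.6) / (77.4 - 2.8)
f_alpha = 0.5603


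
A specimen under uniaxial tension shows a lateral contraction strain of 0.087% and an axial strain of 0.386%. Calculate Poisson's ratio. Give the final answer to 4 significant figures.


nu = -epsilon_lat / epsilon_axial
Lateral strain is contraction (negative), so using magnitudes:
nu = 0.087 / 0.386
nu = 0.2254


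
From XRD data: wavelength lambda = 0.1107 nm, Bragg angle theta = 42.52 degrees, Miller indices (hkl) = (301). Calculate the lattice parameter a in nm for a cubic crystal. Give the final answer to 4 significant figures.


d = lambda / (2*sin(theta))
d = 0.1107 / (2*sin(42.52 deg))
d = 0.0818972 nm
a = d * sqrt(h^2+k^2+l^2) = 0.0818972 * sqrt(10)
a = 0.259 nm


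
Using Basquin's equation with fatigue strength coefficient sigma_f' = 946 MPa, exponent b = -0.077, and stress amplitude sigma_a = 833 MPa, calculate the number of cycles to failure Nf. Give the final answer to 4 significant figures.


sigma_a = sigma_f' * (2*Nf)^b
2*Nf = (sigma_a / sigma_f')^(1/b)
2*Nf = (833 / 946)^(1/-0.077)
2*Nf = 5.21774
Nf = 2.609 cycles


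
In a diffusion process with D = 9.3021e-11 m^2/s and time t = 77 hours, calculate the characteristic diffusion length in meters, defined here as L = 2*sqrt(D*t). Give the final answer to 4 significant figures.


t = 77 hr = 277200 s
Diffusion length = 2*sqrt(D*t)
= 2*sqrt(9.3021e-11 * 277200)
= 0.01016 m


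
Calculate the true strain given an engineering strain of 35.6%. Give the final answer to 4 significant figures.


epsilon_true = ln(1 + epsilon_eng)
epsilon_true = ln(1 + 0.356)
epsilon_true = 0.3045


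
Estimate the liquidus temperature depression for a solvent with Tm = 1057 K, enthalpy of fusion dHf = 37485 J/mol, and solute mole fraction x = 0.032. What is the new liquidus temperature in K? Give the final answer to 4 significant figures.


dT = R*Tm^2*x / dHf
dT = 8.314 * 1057^2 * 0.032 / 37485
dT = 7.92962 K
T_new = 1057 - 7.92962 = 1049 K


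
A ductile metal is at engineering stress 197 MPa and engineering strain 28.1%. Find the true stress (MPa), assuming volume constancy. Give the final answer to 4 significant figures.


sigma_true = sigma_eng * (1 + epsilon_eng)
sigma_true = 197 * (1 + 0.281)
sigma_true = 252.4 MPa


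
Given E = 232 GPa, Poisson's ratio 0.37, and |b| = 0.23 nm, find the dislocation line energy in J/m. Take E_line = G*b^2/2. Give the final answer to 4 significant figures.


Step 1: G = E / (2*(1+nu))
G = 232 / (2*(1+0.37)) = 84.6715 GPa = 8.46715e+10 Pa
Step 2: E_line = G*b^2/2
b = 0.23 nm = 2.3e-10 m
E_line = 0.5 * 8.46715e+10 * (2.3e-10)^2 = 2.24e-09 J/m


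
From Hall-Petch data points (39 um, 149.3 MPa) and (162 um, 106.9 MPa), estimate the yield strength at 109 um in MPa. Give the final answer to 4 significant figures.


sigma_y = sigma0 + k / sqrt(d)
1/sqrt(d1) = 1/sqrt(3.9e-05) = 160.128;  1/sqrt(d2) = 78.5674
k = (sigma1 - sigma2) / (1/sqrt(d1) - 1/sqrt(d2)) = (149.3 - 106.9) / (160.128 - 78.5674) = 0.519858 MPa*m^0.5
sigma0 = sigma1 - k/sqrt(d1) = 149.3 - 0.519858*160.128 = 66.0561 MPa
sigma_y(d3) = 66.0561 + 0.519858 / sqrt(1.09e-04) = 115.8 MPa


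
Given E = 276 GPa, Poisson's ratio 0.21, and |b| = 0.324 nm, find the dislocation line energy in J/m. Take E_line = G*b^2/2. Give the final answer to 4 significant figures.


Step 1: G = E / (2*(1+nu))
G = 276 / (2*(1+0.21)) = 114.05 GPa = 1.1405e+11 Pa
Step 2: E_line = G*b^2/2
b = 0.324 nm = 3.24e-10 m
E_line = 0.5 * 1.1405e+11 * (3.24e-10)^2 = 5.986e-09 J/m


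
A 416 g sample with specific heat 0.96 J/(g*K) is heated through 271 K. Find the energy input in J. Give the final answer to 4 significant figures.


Q = m * cp * dT
Q = 416 * 0.96 * 271
Q = 108200 J


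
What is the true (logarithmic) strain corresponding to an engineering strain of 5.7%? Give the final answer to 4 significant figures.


epsilon_true = ln(1 + epsilon_eng)
epsilon_true = ln(1 + 0.057)
epsilon_true = 0.05543


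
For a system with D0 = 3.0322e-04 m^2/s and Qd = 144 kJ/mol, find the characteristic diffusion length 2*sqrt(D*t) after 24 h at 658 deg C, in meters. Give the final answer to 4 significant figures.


Step 1: D = D0 * exp(-Qd/(R*T))
T = 931.15 K
D = 3.0322e-04 * exp(-144e3 / (8.314 * 931.15)) = 2.53227e-12 m^2/s
Step 2: L = 2*sqrt(D*t)
t = 24 h = 86400 s
L = 2*sqrt(2.53227e-12 * 86400) = 9.355e-04 m


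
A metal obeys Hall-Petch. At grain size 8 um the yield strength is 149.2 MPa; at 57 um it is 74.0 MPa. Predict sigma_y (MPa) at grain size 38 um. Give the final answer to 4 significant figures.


sigma_y = sigma0 + k / sqrt(d)
1/sqrt(d1) = 1/sqrt(8e-06) = 353.553;  1/sqrt(d2) = 132.453
k = (sigma1 - sigma2) / (1/sqrt(d1) - 1/sqrt(d2)) = (149.2 - 74.0) / (353.553 - 132.453) = 0.340117 MPa*m^0.5
sigma0 = sigma1 - k/sqrt(d1) = 149.2 - 0.340117*353.553 = 28.9504 MPa
sigma_y(d3) = 28.9504 + 0.340117 / sqrt(3.8e-05) = 84.12 MPa


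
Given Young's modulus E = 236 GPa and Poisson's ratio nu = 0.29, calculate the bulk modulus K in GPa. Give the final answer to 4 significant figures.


K = E / (3*(1-2*nu))
K = 236 / (3*(1-2*0.29))
K = 187.3 GPa


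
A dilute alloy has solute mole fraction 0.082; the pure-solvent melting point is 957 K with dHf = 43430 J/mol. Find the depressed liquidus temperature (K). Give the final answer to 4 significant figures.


dT = R*Tm^2*x / dHf
dT = 8.314 * 957^2 * 0.082 / 43430
dT = 14.3767 K
T_new = 957 - 14.3767 = 942.6 K


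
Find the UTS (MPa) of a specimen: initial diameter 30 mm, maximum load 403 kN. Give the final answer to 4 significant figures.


A0 = pi*(d/2)^2 = pi*(30/2)^2 = 706.858 mm^2
UTS = F_max / A0 = 403*1000 / 706.858
UTS = 570.1 MPa


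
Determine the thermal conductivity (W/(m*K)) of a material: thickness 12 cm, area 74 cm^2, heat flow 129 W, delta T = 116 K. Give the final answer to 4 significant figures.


k = Q*L / (A*dT)
L = 0.12 m, A = 7.4e-03 m^2
k = 129 * 0.12 / (7.4e-03 * 116)
k = 18.03 W/(m*K)


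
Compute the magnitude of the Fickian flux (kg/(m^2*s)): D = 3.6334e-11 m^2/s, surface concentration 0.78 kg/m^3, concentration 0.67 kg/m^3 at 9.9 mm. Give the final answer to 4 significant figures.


J = -D * (dC/dx) = D * (C1 - C2) / dx
J = 3.6334e-11 * (0.78 - 0.67) / 9.9e-03
J = 4.037e-10 kg/(m^2*s)


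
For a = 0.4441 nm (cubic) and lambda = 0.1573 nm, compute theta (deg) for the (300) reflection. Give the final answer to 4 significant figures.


d = a / sqrt(h^2+k^2+l^2)
d = 0.4441 / sqrt(9) = 0.148033 nm
lambda = 2*d*sin(theta)  =>  sin(theta) = lambda / (2*d)
sin(theta) = 0.1573 / (2 * 0.148033) = 0.531299
theta = 32.09 deg


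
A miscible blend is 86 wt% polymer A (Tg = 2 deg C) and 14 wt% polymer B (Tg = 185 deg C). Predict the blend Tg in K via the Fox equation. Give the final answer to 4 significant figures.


1/Tg = w1/Tg1 + w2/Tg2 (in Kelvin)
Tg1 = 275.15 K, Tg2 = 458.15 K
1/Tg = 0.86/275.15 + 0.14/458.15
Tg = 291.4 K


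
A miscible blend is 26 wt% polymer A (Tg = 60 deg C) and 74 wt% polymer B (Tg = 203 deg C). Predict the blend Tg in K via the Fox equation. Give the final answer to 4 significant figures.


1/Tg = w1/Tg1 + w2/Tg2 (in Kelvin)
Tg1 = 333.15 K, Tg2 = 476.15 K
1/Tg = 0.26/333.15 + 0.74/476.15
Tg = 428.3 K


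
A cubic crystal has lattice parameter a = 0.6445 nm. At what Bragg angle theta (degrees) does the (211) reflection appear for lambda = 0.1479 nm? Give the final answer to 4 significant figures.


d = a / sqrt(h^2+k^2+l^2)
d = 0.6445 / sqrt(6) = 0.263116 nm
lambda = 2*d*sin(theta)  =>  sin(theta) = lambda / (2*d)
sin(theta) = 0.1479 / (2 * 0.263116) = 0.281055
theta = 16.32 deg


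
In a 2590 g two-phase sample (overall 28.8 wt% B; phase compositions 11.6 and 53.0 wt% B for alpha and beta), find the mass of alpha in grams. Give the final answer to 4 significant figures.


f_alpha = (C_beta - C0) / (C_beta - C_alpha)
f_alpha = (53.0 - 28.8) / (53.0 - 11.6) = 0.584541
m_alpha = f_alpha * m_total = 0.584541 * 2590 = 1514 g


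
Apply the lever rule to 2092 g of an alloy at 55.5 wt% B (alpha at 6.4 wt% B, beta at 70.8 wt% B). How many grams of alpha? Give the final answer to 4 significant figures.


f_alpha = (C_beta - C0) / (C_beta - C_alpha)
f_alpha = (70.8 - 55.5) / (70.8 - 6.4) = 0.237578
m_alpha = f_alpha * m_total = 0.237578 * 2092 = 497 g


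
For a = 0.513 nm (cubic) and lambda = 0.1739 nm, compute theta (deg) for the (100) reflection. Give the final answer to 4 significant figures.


d = a / sqrt(h^2+k^2+l^2)
d = 0.513 / sqrt(1) = 0.513 nm
lambda = 2*d*sin(theta)  =>  sin(theta) = lambda / (2*d)
sin(theta) = 0.1739 / (2 * 0.513) = 0.169493
theta = 9.758 deg


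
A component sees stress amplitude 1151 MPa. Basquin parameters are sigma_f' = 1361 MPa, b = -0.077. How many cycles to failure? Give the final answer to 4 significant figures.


sigma_a = sigma_f' * (2*Nf)^b
2*Nf = (sigma_a / sigma_f')^(1/b)
2*Nf = (1151 / 1361)^(1/-0.077)
2*Nf = 8.81518
Nf = 4.408 cycles


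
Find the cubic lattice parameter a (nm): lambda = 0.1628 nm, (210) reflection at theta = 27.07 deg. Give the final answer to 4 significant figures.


d = lambda / (2*sin(theta))
d = 0.1628 / (2*sin(27.07 deg))
d = 0.17887 nm
a = d * sqrt(h^2+k^2+l^2) = 0.17887 * sqrt(5)
a = 0.4 nm


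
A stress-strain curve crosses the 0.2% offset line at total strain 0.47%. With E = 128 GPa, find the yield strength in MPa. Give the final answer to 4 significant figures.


Offset strain = 0.002
Elastic strain at yield = total_strain - offset = 4.7e-03 - 0.002 = 2.7e-03
sigma_y = E * elastic_strain = 128000 * 2.7e-03
sigma_y = 345.6 MPa


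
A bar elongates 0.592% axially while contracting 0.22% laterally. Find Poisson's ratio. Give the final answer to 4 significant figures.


nu = -epsilon_lat / epsilon_axial
Lateral strain is contraction (negative), so using magnitudes:
nu = 0.22 / 0.592
nu = 0.3716


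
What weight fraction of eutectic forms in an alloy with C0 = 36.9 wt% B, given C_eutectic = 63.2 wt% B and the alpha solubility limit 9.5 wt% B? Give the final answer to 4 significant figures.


f_primary = (C_e - C0) / (C_e - C_alpha_max)
f_primary = (63.2 - 36.9) / (63.2 - 9.5)
f_primary = 0.489758
f_eutectic = 1 - 0.489758 = 0.5102


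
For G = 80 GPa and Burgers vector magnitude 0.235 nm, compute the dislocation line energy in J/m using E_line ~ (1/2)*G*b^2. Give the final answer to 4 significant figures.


E = G*b^2/2
b = 0.235 nm = 2.35e-10 m
G = 80 GPa = 8e+10 Pa
E = 0.5 * 8e+10 * (2.35e-10)^2
E = 2.209e-09 J/m


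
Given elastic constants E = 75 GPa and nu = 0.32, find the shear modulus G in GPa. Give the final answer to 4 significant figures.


G = E / (2*(1+nu))
G = 75 / (2*(1+0.32))
G = 28.41 GPa


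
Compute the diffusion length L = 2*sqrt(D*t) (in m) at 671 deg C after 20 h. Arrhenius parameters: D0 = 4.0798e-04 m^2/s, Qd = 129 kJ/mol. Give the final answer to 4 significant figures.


Step 1: D = D0 * exp(-Qd/(R*T))
T = 944.15 K
D = 4.0798e-04 * exp(-129e3 / (8.314 * 944.15)) = 2.97522e-11 m^2/s
Step 2: L = 2*sqrt(D*t)
t = 20 h = 72000 s
L = 2*sqrt(2.97522e-11 * 72000) = 2.927e-03 m


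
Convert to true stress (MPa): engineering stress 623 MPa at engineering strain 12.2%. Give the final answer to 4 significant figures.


sigma_true = sigma_eng * (1 + epsilon_eng)
sigma_true = 623 * (1 + 0.122)
sigma_true = 699 MPa


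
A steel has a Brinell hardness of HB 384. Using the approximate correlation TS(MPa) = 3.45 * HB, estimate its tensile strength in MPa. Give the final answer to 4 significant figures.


TS (MPa) = 3.45 * HB
TS = 3.45 * 384
TS = 1325 MPa


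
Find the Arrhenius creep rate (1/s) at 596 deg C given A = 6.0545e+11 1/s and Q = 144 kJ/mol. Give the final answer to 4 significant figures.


rate = A * exp(-Q / (R*T))
T = 596 + 273.15 = 869.15 K
rate = 6.0545e+11 * exp(-144e3 / (8.314 * 869.15))
rate = 1341 1/s


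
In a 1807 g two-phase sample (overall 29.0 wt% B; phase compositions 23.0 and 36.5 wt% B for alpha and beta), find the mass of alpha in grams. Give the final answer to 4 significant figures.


f_alpha = (C_beta - C0) / (C_beta - C_alpha)
f_alpha = (36.5 - 29.0) / (36.5 - 23.0) = 0.555556
m_alpha = f_alpha * m_total = 0.555556 * 1807 = 1004 g


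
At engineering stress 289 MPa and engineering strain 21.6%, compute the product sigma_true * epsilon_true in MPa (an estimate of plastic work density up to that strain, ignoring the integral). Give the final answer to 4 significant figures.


sigma_true = sigma_eng * (1 + epsilon_eng)
sigma_true = 289 * (1 + 0.216) = 351.424 MPa
epsilon_true = ln(1 + epsilon_eng)
epsilon_true = ln(1 + 0.216) = 0.195567
sigma_true * epsilon_true = 351.424 * 0.195567 = 68.73 MPa


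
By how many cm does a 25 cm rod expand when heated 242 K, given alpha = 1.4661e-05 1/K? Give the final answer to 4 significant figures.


dL = L0 * alpha * dT
dL = 25 * 1.4661e-05 * 242
dL = 0.0887 cm


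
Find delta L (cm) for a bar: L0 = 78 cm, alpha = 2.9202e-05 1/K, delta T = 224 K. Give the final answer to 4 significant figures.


dL = L0 * alpha * dT
dL = 78 * 2.9202e-05 * 224
dL = 0.5102 cm


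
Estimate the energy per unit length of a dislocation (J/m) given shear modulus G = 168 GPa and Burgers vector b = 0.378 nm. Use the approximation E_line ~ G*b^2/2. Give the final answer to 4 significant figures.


E = G*b^2/2
b = 0.378 nm = 3.78e-10 m
G = 168 GPa = 1.68e+11 Pa
E = 0.5 * 1.68e+11 * (3.78e-10)^2
E = 1.2e-08 J/m


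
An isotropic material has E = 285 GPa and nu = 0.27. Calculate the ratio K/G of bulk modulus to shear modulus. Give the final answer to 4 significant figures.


G = E / (2*(1+nu))
G = 285 / (2*(1+0.27)) = 112.205 GPa
K = E / (3*(1-2*nu))
K = 285 / (3*(1-2*0.27)) = 206.522 GPa
K/G = 206.522 / 112.205 = 1.841


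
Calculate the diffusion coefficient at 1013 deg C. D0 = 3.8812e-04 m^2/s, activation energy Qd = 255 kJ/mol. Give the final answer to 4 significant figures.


D = D0 * exp(-Qd / (R*T))
T = 1286.15 K
D = 3.8812e-04 * exp(-255e3 / (8.314 * 1286.15))
D = 1.707e-14 m^2/s


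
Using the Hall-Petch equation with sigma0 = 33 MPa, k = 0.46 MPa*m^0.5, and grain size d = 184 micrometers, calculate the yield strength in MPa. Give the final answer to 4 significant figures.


sigma_y = sigma0 + k / sqrt(d)
d = 184 um = 1.84e-04 m
sigma_y = 33 + 0.46 / sqrt(1.84e-04)
sigma_y = 66.91 MPa


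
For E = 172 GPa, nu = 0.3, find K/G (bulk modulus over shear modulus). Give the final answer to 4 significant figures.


G = E / (2*(1+nu))
G = 172 / (2*(1+0.3)) = 66.1538 GPa
K = E / (3*(1-2*nu))
K = 172 / (3*(1-2*0.3)) = 143.333 GPa
K/G = 143.333 / 66.1538 = 2.167


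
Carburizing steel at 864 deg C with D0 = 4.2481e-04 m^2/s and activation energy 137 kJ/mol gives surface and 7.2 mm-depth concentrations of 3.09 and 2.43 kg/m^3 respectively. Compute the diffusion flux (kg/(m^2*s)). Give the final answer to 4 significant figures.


Step 1: D = D0 * exp(-Qd/(R*T))
T = 864 + 273.15 = 1137.15 K
D = 4.2481e-04 * exp(-137e3 / (8.314 * 1137.15)) = 2.16229e-10 m^2/s
Step 2: J = D * (C1 - C2) / dx
J = 2.16229e-10 * (3.09 - 2.43) / 7.2e-03
J = 1.982e-08 kg/(m^2*s)


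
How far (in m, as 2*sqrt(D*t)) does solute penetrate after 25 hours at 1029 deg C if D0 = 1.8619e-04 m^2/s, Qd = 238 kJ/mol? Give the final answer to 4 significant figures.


Step 1: D = D0 * exp(-Qd/(R*T))
T = 1302.15 K
D = 1.8619e-04 * exp(-238e3 / (8.314 * 1302.15)) = 5.27769e-14 m^2/s
Step 2: L = 2*sqrt(D*t)
t = 25 h = 90000 s
L = 2*sqrt(5.27769e-14 * 90000) = 1.378e-04 m


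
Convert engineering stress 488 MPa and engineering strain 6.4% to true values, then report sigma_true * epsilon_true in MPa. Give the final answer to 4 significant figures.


sigma_true = sigma_eng * (1 + epsilon_eng)
sigma_true = 488 * (1 + 0.064) = 519.232 MPa
epsilon_true = ln(1 + epsilon_eng)
epsilon_true = ln(1 + 0.064) = 0.0620354
sigma_true * epsilon_true = 519.232 * 0.0620354 = 32.21 MPa


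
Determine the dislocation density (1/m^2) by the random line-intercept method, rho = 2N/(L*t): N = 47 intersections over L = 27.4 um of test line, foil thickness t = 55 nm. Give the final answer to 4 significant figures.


rho = 2N / (L * t)
L = 27.4 um = 2.74e-05 m, t = 55 nm = 5.5e-08 m
rho = 2 * 47 / (2.74e-05 * 5.5e-08)
rho = 6.238e+13 1/m^2


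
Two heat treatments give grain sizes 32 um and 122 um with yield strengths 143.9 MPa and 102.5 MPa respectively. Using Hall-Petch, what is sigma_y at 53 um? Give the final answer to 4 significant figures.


sigma_y = sigma0 + k / sqrt(d)
1/sqrt(d1) = 1/sqrt(3.2e-05) = 176.777;  1/sqrt(d2) = 90.5357
k = (sigma1 - sigma2) / (1/sqrt(d1) - 1/sqrt(d2)) = (143.9 - 102.5) / (176.777 - 90.5357) = 0.48005 MPa*m^0.5
sigma0 = sigma1 - k/sqrt(d1) = 143.9 - 0.48005*176.777 = 59.0383 MPa
sigma_y(d3) = 59.0383 + 0.48005 / sqrt(5.3e-05) = 125 MPa


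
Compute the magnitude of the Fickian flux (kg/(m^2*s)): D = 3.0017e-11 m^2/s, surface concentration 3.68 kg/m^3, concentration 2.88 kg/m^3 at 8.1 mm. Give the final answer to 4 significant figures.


J = -D * (dC/dx) = D * (C1 - C2) / dx
J = 3.0017e-11 * (3.68 - 2.88) / 8.1e-03
J = 2.965e-09 kg/(m^2*s)


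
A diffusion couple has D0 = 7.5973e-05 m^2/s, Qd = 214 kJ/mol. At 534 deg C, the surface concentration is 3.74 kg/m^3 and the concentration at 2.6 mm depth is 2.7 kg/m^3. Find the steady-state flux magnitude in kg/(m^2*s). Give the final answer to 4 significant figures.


Step 1: D = D0 * exp(-Qd/(R*T))
T = 534 + 273.15 = 807.15 K
D = 7.5973e-05 * exp(-214e3 / (8.314 * 807.15)) = 1.07441e-18 m^2/s
Step 2: J = D * (C1 - C2) / dx
J = 1.07441e-18 * (3.74 - 2.7) / 2.6e-03
J = 4.298e-16 kg/(m^2*s)


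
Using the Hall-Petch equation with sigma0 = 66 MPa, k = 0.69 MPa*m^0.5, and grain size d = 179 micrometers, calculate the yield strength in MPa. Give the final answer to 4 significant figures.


sigma_y = sigma0 + k / sqrt(d)
d = 179 um = 1.79e-04 m
sigma_y = 66 + 0.69 / sqrt(1.79e-04)
sigma_y = 117.6 MPa


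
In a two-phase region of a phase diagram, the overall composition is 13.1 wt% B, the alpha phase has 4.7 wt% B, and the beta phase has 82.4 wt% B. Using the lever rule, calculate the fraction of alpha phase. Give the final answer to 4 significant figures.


f_alpha = (C_beta - C0) / (C_beta - C_alpha)
f_alpha = (82.4 - 13.1) / (82.4 - 4.7)
f_alpha = 0.8919


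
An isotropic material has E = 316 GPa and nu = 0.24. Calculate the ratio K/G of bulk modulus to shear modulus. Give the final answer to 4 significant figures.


G = E / (2*(1+nu))
G = 316 / (2*(1+0.24)) = 127.419 GPa
K = E / (3*(1-2*nu))
K = 316 / (3*(1-2*0.24)) = 202.564 GPa
K/G = 202.564 / 127.419 = 1.59


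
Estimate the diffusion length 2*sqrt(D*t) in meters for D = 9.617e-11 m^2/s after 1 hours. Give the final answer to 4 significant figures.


t = 1 hr = 3600 s
Diffusion length = 2*sqrt(D*t)
= 2*sqrt(9.617e-11 * 3600)
= 1.177e-03 m


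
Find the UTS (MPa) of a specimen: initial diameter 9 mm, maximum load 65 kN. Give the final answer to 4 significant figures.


A0 = pi*(d/2)^2 = pi*(9/2)^2 = 63.6173 mm^2
UTS = F_max / A0 = 65*1000 / 63.6173
UTS = 1022 MPa


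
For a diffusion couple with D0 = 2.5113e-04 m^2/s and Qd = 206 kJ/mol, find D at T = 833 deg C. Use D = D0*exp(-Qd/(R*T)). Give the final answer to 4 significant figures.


D = D0 * exp(-Qd / (R*T))
T = 1106.15 K
D = 2.5113e-04 * exp(-206e3 / (8.314 * 1106.15))
D = 4.697e-14 m^2/s


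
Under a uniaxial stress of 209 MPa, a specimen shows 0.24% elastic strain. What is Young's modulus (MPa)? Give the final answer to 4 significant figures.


E = sigma / epsilon
epsilon = 0.24% = 2.4e-03
E = 209 / 2.4e-03
E = 87080 MPa


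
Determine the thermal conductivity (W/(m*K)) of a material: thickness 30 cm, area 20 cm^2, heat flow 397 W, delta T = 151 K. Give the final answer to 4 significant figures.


k = Q*L / (A*dT)
L = 0.3 m, A = 2e-03 m^2
k = 397 * 0.3 / (2e-03 * 151)
k = 394.4 W/(m*K)


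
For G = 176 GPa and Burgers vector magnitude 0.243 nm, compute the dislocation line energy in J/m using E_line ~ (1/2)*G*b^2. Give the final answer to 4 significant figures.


E = G*b^2/2
b = 0.243 nm = 2.43e-10 m
G = 176 GPa = 1.76e+11 Pa
E = 0.5 * 1.76e+11 * (2.43e-10)^2
E = 5.196e-09 J/m


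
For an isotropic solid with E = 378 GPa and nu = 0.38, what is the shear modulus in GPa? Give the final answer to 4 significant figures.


G = E / (2*(1+nu))
G = 378 / (2*(1+0.38))
G = 137 GPa


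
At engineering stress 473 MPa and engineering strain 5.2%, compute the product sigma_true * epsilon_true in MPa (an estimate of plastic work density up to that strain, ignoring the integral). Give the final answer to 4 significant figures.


sigma_true = sigma_eng * (1 + epsilon_eng)
sigma_true = 473 * (1 + 0.052) = 497.596 MPa
epsilon_true = ln(1 + epsilon_eng)
epsilon_true = ln(1 + 0.052) = 0.0506931
sigma_true * epsilon_true = 497.596 * 0.0506931 = 25.22 MPa


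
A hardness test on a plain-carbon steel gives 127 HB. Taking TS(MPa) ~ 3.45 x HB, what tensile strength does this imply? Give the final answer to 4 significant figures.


TS (MPa) = 3.45 * HB
TS = 3.45 * 127
TS = 438.2 MPa


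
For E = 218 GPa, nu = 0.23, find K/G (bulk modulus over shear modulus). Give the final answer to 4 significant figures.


G = E / (2*(1+nu))
G = 218 / (2*(1+0.23)) = 88.6179 GPa
K = E / (3*(1-2*nu))
K = 218 / (3*(1-2*0.23)) = 134.568 GPa
K/G = 134.568 / 88.6179 = 1.519


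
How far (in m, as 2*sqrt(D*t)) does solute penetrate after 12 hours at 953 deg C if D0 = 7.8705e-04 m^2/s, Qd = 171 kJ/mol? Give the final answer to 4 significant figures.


Step 1: D = D0 * exp(-Qd/(R*T))
T = 1226.15 K
D = 7.8705e-04 * exp(-171e3 / (8.314 * 1226.15)) = 4.08365e-11 m^2/s
Step 2: L = 2*sqrt(D*t)
t = 12 h = 43200 s
L = 2*sqrt(4.08365e-11 * 43200) = 2.656e-03 m


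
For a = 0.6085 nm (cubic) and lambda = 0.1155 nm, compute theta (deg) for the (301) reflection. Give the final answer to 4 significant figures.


d = a / sqrt(h^2+k^2+l^2)
d = 0.6085 / sqrt(10) = 0.192425 nm
lambda = 2*d*sin(theta)  =>  sin(theta) = lambda / (2*d)
sin(theta) = 0.1155 / (2 * 0.192425) = 0.300118
theta = 17.46 deg


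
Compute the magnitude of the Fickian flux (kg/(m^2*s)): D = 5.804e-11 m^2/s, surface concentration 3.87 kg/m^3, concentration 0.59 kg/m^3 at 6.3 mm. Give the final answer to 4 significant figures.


J = -D * (dC/dx) = D * (C1 - C2) / dx
J = 5.804e-11 * (3.87 - 0.59) / 6.3e-03
J = 3.022e-08 kg/(m^2*s)


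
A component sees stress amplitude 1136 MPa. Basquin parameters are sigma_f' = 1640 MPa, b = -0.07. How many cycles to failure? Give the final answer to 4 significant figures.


sigma_a = sigma_f' * (2*Nf)^b
2*Nf = (sigma_a / sigma_f')^(1/b)
2*Nf = (1136 / 1640)^(1/-0.07)
2*Nf = 189.705
Nf = 94.85 cycles


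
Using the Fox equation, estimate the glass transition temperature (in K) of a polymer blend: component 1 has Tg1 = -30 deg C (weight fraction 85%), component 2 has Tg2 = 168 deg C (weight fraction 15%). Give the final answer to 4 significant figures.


1/Tg = w1/Tg1 + w2/Tg2 (in Kelvin)
Tg1 = 243.15 K, Tg2 = 441.15 K
1/Tg = 0.85/243.15 + 0.15/441.15
Tg = 260.7 K


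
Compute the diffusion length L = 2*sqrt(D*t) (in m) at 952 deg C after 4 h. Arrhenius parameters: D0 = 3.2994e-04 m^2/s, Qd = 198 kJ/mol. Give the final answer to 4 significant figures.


Step 1: D = D0 * exp(-Qd/(R*T))
T = 1225.15 K
D = 3.2994e-04 * exp(-198e3 / (8.314 * 1225.15)) = 1.19218e-12 m^2/s
Step 2: L = 2*sqrt(D*t)
t = 4 h = 14400 s
L = 2*sqrt(1.19218e-12 * 14400) = 2.62e-04 m


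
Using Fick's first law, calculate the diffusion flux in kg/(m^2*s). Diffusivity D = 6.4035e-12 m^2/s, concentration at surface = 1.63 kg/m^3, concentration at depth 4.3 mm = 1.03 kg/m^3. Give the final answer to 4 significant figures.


J = -D * (dC/dx) = D * (C1 - C2) / dx
J = 6.4035e-12 * (1.63 - 1.03) / 4.3e-03
J = 8.935e-10 kg/(m^2*s)


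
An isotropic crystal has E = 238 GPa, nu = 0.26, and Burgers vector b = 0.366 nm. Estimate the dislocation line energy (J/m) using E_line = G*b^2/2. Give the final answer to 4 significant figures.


Step 1: G = E / (2*(1+nu))
G = 238 / (2*(1+0.26)) = 94.4444 GPa = 9.44444e+10 Pa
Step 2: E_line = G*b^2/2
b = 0.366 nm = 3.66e-10 m
E_line = 0.5 * 9.44444e+10 * (3.66e-10)^2 = 6.326e-09 J/m


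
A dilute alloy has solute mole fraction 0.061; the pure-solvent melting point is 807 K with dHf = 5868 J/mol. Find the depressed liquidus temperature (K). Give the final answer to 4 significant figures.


dT = R*Tm^2*x / dHf
dT = 8.314 * 807^2 * 0.061 / 5868
dT = 56.2855 K
T_new = 807 - 56.2855 = 750.7 K


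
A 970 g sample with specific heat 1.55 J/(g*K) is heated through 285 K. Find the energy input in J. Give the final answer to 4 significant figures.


Q = m * cp * dT
Q = 970 * 1.55 * 285
Q = 428500 J


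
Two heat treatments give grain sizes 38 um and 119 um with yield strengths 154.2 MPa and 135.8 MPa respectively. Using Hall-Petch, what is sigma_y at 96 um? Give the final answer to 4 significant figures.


sigma_y = sigma0 + k / sqrt(d)
1/sqrt(d1) = 1/sqrt(3.8e-05) = 162.221;  1/sqrt(d2) = 91.6698
k = (sigma1 - sigma2) / (1/sqrt(d1) - 1/sqrt(d2)) = (154.2 - 135.8) / (162.221 - 91.6698) = 0.260802 MPa*m^0.5
sigma0 = sigma1 - k/sqrt(d1) = 154.2 - 0.260802*162.221 = 111.892 MPa
sigma_y(d3) = 111.892 + 0.260802 / sqrt(9.6e-05) = 138.5 MPa


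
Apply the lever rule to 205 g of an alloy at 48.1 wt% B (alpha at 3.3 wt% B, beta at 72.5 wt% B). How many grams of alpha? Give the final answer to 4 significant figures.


f_alpha = (C_beta - C0) / (C_beta - C_alpha)
f_alpha = (72.5 - 48.1) / (72.5 - 3.3) = 0.352601
m_alpha = f_alpha * m_total = 0.352601 * 205 = 72.28 g


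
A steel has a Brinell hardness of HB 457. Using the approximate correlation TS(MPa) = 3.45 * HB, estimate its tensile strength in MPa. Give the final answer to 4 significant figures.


TS (MPa) = 3.45 * HB
TS = 3.45 * 457
TS = 1577 MPa


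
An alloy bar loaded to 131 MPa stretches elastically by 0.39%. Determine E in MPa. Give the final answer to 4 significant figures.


E = sigma / epsilon
epsilon = 0.39% = 3.9e-03
E = 131 / 3.9e-03
E = 33590 MPa


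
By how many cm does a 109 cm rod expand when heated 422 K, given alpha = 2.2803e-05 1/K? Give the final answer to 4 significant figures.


dL = L0 * alpha * dT
dL = 109 * 2.2803e-05 * 422
dL = 1.049 cm


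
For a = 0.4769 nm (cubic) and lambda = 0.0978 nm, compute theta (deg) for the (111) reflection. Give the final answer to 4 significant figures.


d = a / sqrt(h^2+k^2+l^2)
d = 0.4769 / sqrt(3) = 0.275338 nm
lambda = 2*d*sin(theta)  =>  sin(theta) = lambda / (2*d)
sin(theta) = 0.0978 / (2 * 0.275338) = 0.1776
theta = 10.23 deg


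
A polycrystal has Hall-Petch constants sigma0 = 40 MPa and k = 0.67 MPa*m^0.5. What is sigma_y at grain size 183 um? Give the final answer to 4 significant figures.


sigma_y = sigma0 + k / sqrt(d)
d = 183 um = 1.83e-04 m
sigma_y = 40 + 0.67 / sqrt(1.83e-04)
sigma_y = 89.53 MPa
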